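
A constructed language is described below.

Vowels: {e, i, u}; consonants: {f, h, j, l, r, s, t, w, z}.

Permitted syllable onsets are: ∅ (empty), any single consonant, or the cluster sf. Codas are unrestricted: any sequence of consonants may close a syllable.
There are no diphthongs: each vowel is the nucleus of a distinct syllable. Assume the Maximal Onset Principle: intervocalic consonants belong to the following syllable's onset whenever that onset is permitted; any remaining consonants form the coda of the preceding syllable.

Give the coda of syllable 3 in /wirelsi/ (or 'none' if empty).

none

Nuclei (vowels): i, e, i → 3 syllables.
Between /i/ (V1) and /e/ (V2): /r/ is a single consonant, so it becomes the next onset.
Between /e/ (V2) and /i/ (V3): cluster /ls/ — the longest permitted-onset suffix is /s/; onset = /s/, preceding coda = /l/.
Result: wi.rel.si.
Syllable 3 is /si/: onset /s/, nucleus /i/, coda ∅.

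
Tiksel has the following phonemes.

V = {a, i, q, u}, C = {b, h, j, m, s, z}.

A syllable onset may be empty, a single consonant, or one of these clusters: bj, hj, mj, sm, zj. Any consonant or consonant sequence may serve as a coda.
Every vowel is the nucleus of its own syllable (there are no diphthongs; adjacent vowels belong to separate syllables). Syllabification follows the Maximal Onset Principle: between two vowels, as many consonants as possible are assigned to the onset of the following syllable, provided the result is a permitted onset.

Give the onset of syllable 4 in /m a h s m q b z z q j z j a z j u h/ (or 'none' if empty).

zj

The vowels are a, q, q, a, u — 5 nuclei, so 5 syllables.
V1 /a/ – V2 /q/: /hsm/ splits as /h/ + /sm/ (/sm/ is the longest suffix that is a licit onset).
V2 /q/ – V3 /q/: /bzz/ splits as /bz/ + /z/ (/z/ is the longest suffix that is a licit onset).
V3 /q/ – V4 /a/: /jzj/ — longest licit onset from the right is /zj/, leaving /j/ as coda.
V4 /a/ – V5 /u/: /zj/ is a licit onset in full, so it all attaches to the next syllable.
So the parse is mah.smqbz.zqj.zja.zjuh.
Syllable 4 is /zja/: onset /zj/, nucleus /a/, coda ∅.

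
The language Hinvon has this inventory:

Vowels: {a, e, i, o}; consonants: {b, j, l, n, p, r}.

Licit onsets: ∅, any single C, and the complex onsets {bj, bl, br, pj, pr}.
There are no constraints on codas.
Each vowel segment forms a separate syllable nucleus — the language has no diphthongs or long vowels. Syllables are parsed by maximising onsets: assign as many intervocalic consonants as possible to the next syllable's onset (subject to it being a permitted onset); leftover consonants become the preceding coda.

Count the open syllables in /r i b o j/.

1

The vowels are i, o — 2 nuclei, so 2 syllables.
Between /i/ (V1) and /o/ (V2): /b/ → onset of the next syllable (single consonants are always licit onsets).
Syllabification: ri.boj.
Classifying each syllable: /ri/ (open), /boj/ (closed).
Open syllables: 1.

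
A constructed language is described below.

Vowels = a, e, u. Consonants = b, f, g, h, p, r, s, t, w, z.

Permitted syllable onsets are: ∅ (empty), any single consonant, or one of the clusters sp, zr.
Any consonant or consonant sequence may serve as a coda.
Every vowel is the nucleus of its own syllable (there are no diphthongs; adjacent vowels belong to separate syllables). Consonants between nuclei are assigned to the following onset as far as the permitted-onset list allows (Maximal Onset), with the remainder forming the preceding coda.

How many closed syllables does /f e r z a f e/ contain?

1

The vowels are e, a, e — 3 nuclei, so 3 syllables.
/e…a/ gap (V1→V2): /rz/ — longest licit onset from the right is /z/, leaving /r/ as coda.
/a…e/ gap (V2→V3): just /f/ — single C goes to the following onset.
Syllabification: fer.za.fe.
Classifying each syllable: /fer/ (closed), /za/ (open), /fe/ (open).
Closed syllables: 1.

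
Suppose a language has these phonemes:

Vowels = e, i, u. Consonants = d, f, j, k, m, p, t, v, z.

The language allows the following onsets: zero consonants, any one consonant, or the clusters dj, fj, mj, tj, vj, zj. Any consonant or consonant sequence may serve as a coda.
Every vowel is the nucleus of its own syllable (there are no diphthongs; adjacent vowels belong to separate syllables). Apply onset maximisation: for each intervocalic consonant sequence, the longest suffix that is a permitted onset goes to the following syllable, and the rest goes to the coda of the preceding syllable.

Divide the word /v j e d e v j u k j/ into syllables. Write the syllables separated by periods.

vje.de.vjukj

Nuclei (vowels): e, e, u → 3 syllables.
Between /e/ (V1) and /e/ (V2): just /d/ — single C goes to the following onset.
Between /e/ (V2) and /u/ (V3): /vj/ — entire cluster is a permitted onset → onset /vj/, coda ∅.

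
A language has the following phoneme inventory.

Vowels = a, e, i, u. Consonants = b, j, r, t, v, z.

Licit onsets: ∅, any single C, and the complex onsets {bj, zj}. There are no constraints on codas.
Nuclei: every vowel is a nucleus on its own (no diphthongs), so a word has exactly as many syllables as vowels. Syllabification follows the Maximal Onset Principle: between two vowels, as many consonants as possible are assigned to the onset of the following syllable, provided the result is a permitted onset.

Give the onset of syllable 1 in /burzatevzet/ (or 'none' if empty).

The vowels are u, a, e, e — 4 nuclei, so 4 syllables.
/u…a/ gap (V1→V2): /rz/ — longest licit onset from the right is /z/, leaving /r/ as coda.
/a…e/ gap (V2→V3): /t/ is a single consonant, so it becomes the next onset.
/e…e/ gap (V3→V4): cluster /vz/ — the longest permitted-onset suffix is /z/; onset = /z/, preceding coda = /v/.
Putting it together: bur.za.tev.zet.
Syllable 1 is /bur/: onset /b/, nucleus /u/, coda /r/.

b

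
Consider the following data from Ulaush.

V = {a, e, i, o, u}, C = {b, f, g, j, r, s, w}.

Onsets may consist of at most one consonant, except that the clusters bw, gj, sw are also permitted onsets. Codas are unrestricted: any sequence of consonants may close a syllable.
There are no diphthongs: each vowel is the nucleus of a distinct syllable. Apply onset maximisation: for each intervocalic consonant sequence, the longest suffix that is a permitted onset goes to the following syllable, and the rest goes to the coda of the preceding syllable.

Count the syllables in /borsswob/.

2

The vowels are o, o — 2 nuclei, so 2 syllables.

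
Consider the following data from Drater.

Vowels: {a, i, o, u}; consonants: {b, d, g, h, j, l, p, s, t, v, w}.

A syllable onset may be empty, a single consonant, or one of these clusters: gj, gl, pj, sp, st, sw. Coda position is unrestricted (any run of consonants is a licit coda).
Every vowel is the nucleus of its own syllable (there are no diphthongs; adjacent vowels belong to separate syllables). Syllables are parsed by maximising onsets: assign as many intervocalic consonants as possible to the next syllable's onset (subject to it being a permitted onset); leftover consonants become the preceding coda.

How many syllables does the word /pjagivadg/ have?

Nuclei (vowels): a, i, a → 3 syllables.

3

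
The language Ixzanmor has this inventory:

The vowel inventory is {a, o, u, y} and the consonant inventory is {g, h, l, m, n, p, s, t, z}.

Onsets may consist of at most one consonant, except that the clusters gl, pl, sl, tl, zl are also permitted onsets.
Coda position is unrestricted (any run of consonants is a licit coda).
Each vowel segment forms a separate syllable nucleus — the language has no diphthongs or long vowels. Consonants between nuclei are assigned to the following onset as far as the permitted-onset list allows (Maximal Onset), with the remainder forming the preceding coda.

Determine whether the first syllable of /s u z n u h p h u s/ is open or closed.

The vowels are u, u, u — 3 nuclei, so 3 syllables.
σ1/σ2 boundary: /zn/ splits as /z/ + /n/ (/n/ is the longest suffix that is a licit onset).
σ2/σ3 boundary: /hph/ splits as /hp/ + /h/ (/h/ is the longest suffix that is a licit onset).
Putting it together: suz.nuhp.hus.
Syllable 1 is /suz/ with coda /z/, so it is closed.

closed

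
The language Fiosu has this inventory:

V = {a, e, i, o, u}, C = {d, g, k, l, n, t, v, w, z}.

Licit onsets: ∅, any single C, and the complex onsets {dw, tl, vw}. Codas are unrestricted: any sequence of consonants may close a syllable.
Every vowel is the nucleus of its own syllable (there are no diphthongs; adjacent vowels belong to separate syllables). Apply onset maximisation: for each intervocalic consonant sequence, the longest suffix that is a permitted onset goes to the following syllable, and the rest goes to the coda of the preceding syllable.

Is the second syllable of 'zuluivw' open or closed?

open

The vowels are u, u, i — 3 nuclei, so 3 syllables.
σ1/σ2 boundary: /l/ → onset of the next syllable (single consonants are always licit onsets).
σ2/σ3 boundary: hiatus — the boundary sits between the two vowels.
So the parse is zu.lu.ivw.
Syllable 2 is /lu/; it ends in its nucleus with no coda, so it is open.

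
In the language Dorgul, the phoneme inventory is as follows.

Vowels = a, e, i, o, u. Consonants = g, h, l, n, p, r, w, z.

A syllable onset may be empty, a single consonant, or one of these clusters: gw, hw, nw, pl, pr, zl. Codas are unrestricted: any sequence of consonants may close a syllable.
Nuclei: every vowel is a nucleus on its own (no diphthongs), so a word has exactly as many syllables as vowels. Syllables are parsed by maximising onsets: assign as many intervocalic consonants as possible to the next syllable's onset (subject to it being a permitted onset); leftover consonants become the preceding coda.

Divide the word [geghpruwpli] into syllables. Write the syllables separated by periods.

gegh.pruw.pli

The vowels are e, u, i — 3 nuclei, so 3 syllables.
σ1/σ2 boundary: /ghpr/ — longest licit onset from the right is /pr/, leaving /gh/ as coda.
σ2/σ3 boundary: /wpl/ splits as /w/ + /pl/ (/pl/ is the longest suffix that is a licit onset).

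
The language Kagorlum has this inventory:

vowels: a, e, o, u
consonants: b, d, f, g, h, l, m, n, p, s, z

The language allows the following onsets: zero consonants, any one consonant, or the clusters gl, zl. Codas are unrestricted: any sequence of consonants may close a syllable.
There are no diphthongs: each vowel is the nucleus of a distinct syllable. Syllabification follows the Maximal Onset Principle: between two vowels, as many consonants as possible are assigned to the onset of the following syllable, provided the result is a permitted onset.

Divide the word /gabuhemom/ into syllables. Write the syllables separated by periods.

The vowels are a, u, e, o — 4 nuclei, so 4 syllables.
Between /a/ (V1) and /u/ (V2): just /b/ — single C goes to the following onset.
Between /u/ (V2) and /e/ (V3): /h/ → onset of the next syllable (single consonants are always licit onsets).
Between /e/ (V3) and /o/ (V4): just /m/ — single C goes to the following onset.

ga.bu.he.mom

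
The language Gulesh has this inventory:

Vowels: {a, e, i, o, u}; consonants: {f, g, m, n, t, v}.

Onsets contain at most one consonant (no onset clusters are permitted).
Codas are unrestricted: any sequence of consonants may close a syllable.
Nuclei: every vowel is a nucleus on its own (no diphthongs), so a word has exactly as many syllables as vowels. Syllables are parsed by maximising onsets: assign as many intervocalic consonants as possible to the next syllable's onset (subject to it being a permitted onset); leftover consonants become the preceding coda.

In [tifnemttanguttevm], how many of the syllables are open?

0

The vowels are i, e, a, u, e — 5 nuclei, so 5 syllables.
Between /i/ (V1) and /e/ (V2): /fn/ — longest licit onset from the right is /n/, leaving /f/ as coda.
Between /e/ (V2) and /a/ (V3): /mtt/ — longest licit onset from the right is /t/, leaving /mt/ as coda.
Between /a/ (V3) and /u/ (V4): /ng/; trying suffixes from longest down, /g/ is the first permitted one, so coda /n/ | onset /g/.
Between /u/ (V4) and /e/ (V5): /tt/ — longest licit onset from the right is /t/, leaving /t/ as coda.
Result: tif.nemt.tan.gut.tevm.
Classifying each syllable: /tif/ (closed), /nemt/ (closed), /tan/ (closed), /gut/ (closed), /tevm/ (closed).
Open syllables: 0.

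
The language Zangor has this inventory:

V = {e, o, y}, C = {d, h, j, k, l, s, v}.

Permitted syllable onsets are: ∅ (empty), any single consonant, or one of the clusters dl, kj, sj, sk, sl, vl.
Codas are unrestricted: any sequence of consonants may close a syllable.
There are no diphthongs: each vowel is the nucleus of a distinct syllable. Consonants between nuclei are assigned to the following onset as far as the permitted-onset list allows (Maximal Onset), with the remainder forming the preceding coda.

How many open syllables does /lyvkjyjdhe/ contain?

1

Vowels present: y, y, e; each is a nucleus, giving 3 syllables.
Between /y/ (V1) and /y/ (V2): /vkj/ splits as /v/ + /kj/ (/kj/ is the longest suffix that is a licit onset).
Between /y/ (V2) and /e/ (V3): cluster /jdh/ — the longest permitted-onset suffix is /h/; onset = /h/, preceding coda = /jd/.
Syllabification: lyv.kjyjd.he.
Classifying each syllable: /lyv/ (closed), /kjyjd/ (closed), /he/ (open).
Open syllables: 1.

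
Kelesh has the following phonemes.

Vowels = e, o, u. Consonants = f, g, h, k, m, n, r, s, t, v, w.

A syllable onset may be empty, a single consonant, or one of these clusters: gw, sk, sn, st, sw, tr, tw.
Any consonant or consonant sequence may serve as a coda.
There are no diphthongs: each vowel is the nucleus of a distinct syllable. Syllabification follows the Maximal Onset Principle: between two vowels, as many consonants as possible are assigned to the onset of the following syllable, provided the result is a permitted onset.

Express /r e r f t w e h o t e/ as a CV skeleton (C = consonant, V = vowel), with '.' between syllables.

CVCC.CCV.CV.CV

Nuclei (vowels): e, e, o, e → 4 syllables.
Between /e/ (V1) and /e/ (V2): /rftw/ — longest licit onset from the right is /tw/, leaving /rf/ as coda.
Between /e/ (V2) and /o/ (V3): /h/ is a single consonant, so it becomes the next onset.
Between /o/ (V3) and /e/ (V4): /t/ → onset of the next syllable (single consonants are always licit onsets).
Result: rerf.twe.ho.te.
Mapping each syllable to C/V: /rerf/ → CVCC, /twe/ → CCV, /ho/ → CV, /te/ → CV.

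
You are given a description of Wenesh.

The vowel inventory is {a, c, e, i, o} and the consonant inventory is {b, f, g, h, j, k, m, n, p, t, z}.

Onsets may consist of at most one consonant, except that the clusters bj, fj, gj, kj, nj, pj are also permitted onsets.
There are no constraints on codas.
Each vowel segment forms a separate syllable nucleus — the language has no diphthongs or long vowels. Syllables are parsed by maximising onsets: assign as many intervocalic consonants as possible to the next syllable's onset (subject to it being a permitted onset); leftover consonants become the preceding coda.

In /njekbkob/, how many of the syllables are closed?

Nuclei (vowels): e, o → 2 syllables.
V1 /e/ – V2 /o/: cluster /kbk/ — the longest permitted-onset suffix is /k/; onset = /k/, preceding coda = /kb/.
So the parse is njekb.kob.
Classifying each syllable: /njekb/ (closed), /kob/ (closed).
Closed syllables: 2.

2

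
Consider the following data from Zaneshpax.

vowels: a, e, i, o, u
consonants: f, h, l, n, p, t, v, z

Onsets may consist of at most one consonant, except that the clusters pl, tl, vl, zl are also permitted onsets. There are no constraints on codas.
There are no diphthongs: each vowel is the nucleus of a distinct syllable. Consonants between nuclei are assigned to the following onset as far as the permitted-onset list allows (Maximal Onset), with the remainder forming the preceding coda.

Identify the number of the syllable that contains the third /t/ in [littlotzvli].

The vowels are i, o, i — 3 nuclei, so 3 syllables.
Between /i/ (V1) and /o/ (V2): cluster /ttl/ — the longest permitted-onset suffix is /tl/; onset = /tl/, preceding coda = /t/.
Between /o/ (V2) and /i/ (V3): /tzvl/; trying suffixes from longest down, /vl/ is the first permitted one, so coda /tz/ | onset /vl/.
So the parse is lit.tlotz.vli.
The third /t/ is in the coda of syllable 2 (/tlotz/).

2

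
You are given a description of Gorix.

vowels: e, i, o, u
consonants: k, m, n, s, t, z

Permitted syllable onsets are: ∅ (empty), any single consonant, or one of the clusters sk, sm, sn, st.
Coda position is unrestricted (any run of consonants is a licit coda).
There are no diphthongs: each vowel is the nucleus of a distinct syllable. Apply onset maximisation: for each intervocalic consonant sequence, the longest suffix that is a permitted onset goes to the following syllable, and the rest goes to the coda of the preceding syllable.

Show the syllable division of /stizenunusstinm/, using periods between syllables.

Nuclei (vowels): i, e, u, u, i → 5 syllables.
V1 /i/ – V2 /e/: /z/ → onset of the next syllable (single consonants are always licit onsets).
V2 /e/ – V3 /u/: /n/ → onset of the next syllable (single consonants are always licit onsets).
V3 /u/ – V4 /u/: just /n/ — single C goes to the following onset.
V4 /u/ – V5 /i/: /sst/; trying suffixes from longest down, /st/ is the first permitted one, so coda /s/ | onset /st/.

sti.ze.nu.nus.stinm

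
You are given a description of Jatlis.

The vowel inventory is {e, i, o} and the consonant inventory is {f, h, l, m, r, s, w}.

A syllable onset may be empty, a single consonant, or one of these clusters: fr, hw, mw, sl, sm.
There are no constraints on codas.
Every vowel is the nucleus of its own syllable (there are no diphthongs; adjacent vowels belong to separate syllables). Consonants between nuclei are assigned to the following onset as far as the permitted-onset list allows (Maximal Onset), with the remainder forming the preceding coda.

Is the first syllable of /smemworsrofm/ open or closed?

open

Vowels present: e, o, o; each is a nucleus, giving 3 syllables.
Between /e/ (V1) and /o/ (V2): /mw/ is a licit onset in full, so it all attaches to the next syllable.
Between /o/ (V2) and /o/ (V3): /rsr/ splits as /rs/ + /r/ (/r/ is the longest suffix that is a licit onset).
So the parse is sme.mwors.rofm.
Syllable 1 is /sme/; it ends in its nucleus with no coda, so it is open.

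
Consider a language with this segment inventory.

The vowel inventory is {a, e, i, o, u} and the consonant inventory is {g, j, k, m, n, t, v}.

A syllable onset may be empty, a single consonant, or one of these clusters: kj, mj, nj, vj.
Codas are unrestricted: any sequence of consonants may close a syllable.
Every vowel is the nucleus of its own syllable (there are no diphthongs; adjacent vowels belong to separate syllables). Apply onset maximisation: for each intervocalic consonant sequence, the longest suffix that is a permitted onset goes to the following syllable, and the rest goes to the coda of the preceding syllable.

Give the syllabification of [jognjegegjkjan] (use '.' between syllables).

jog.nje.gegj.kjan

The vowels are o, e, e, a — 4 nuclei, so 4 syllables.
/o…e/ gap (V1→V2): /gnj/ — longest licit onset from the right is /nj/, leaving /g/ as coda.
/e…e/ gap (V2→V3): /g/ → onset of the next syllable (single consonants are always licit onsets).
/e…a/ gap (V3→V4): /gjkj/ splits as /gj/ + /kj/ (/kj/ is the longest suffix that is a licit onset).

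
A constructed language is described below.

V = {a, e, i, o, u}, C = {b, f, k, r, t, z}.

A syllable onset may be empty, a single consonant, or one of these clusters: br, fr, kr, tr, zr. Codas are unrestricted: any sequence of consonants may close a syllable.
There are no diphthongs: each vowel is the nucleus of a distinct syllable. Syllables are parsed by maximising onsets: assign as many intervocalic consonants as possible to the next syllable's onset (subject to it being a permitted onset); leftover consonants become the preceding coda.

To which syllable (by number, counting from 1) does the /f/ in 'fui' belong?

The vowels are u, i — 2 nuclei, so 2 syllables.
σ1/σ2 boundary: no consonants, so the boundary falls immediately after /u/.
Syllabification: fu.i.
The /f/ is in the onset of syllable 1 (/fu/).

1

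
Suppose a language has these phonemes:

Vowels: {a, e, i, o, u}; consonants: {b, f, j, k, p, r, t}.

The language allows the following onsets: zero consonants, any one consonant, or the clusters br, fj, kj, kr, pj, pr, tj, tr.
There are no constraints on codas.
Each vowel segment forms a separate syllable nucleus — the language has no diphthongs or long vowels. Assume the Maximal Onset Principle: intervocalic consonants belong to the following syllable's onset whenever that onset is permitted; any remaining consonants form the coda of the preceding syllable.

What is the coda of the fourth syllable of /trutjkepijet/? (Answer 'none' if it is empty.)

t

Nuclei (vowels): u, e, i, e → 4 syllables.
Between /u/ (V1) and /e/ (V2): /tjk/ splits as /tj/ + /k/ (/k/ is the longest suffix that is a licit onset).
Between /e/ (V2) and /i/ (V3): /p/ is a single consonant, so it becomes the next onset.
Between /i/ (V3) and /e/ (V4): /j/ → onset of the next syllable (single consonants are always licit onsets).
Putting it together: trutj.ke.pi.jet.
Syllable 4 is /jet/: onset /j/, nucleus /e/, coda /t/.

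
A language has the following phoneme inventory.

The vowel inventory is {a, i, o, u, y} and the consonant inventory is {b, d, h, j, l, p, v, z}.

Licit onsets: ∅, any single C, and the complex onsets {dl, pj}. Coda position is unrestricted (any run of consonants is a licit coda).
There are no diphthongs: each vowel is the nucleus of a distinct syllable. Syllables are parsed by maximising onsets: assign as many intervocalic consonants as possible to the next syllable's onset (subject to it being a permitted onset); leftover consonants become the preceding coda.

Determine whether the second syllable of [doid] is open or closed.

closed

Vowels present: o, i; each is a nucleus, giving 2 syllables.
Between /o/ (V1) and /i/ (V2): hiatus — the boundary sits between the two vowels.
Result: do.id.
Syllable 2 is /id/ with coda /d/, so it is closed.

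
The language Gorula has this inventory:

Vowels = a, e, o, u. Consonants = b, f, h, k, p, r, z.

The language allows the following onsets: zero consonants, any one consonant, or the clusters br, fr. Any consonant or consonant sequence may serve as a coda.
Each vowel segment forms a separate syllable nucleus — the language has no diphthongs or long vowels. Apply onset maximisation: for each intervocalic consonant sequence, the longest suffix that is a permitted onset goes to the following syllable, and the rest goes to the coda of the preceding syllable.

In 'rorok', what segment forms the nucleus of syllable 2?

Nuclei (vowels): o, o → 2 syllables.
The second nucleus (vowel 2 from the left) is /o/.

o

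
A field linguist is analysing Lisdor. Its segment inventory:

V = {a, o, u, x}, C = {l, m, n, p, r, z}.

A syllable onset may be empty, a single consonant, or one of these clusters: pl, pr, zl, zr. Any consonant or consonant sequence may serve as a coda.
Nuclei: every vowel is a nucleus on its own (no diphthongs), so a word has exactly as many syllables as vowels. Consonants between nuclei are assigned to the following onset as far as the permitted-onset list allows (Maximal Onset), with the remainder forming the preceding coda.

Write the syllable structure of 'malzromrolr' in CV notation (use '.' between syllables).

CVC.CCVC.CVCC

Vowels present: a, o, o; each is a nucleus, giving 3 syllables.
/a…o/ gap (V1→V2): /lzr/ — longest licit onset from the right is /zr/, leaving /l/ as coda.
/o…o/ gap (V2→V3): /mr/ — longest licit onset from the right is /r/, leaving /m/ as coda.
Putting it together: mal.zrom.rolr.
Mapping each syllable to C/V: /mal/ → CVC, /zrom/ → CCVC, /rolr/ → CVCC.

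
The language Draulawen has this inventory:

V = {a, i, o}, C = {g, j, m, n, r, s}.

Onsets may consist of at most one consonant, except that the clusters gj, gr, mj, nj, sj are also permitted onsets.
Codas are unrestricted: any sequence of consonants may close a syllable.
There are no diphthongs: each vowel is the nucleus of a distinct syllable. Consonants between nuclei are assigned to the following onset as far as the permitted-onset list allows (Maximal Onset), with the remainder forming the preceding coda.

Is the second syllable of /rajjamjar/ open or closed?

open

Nuclei (vowels): a, a, a → 3 syllables.
σ1/σ2 boundary: /jj/ — longest licit onset from the right is /j/, leaving /j/ as coda.
σ2/σ3 boundary: cluster /mj/ — /mj/ is itself a permitted onset, so the whole cluster goes right; preceding coda = ∅.
Syllabification: raj.ja.mjar.
Syllable 2 is /ja/; it ends in its nucleus with no coda, so it is open.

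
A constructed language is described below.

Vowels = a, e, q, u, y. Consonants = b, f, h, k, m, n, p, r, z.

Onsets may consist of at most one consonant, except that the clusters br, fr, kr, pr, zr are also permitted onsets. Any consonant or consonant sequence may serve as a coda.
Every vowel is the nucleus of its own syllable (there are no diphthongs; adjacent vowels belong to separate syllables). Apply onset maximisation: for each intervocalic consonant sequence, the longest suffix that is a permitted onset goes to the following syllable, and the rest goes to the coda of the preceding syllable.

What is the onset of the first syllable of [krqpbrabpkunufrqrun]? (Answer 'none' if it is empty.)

kr

Vowels present: q, a, u, u, q, u; each is a nucleus, giving 6 syllables.
/q…a/ gap (V1→V2): /pbr/ — longest licit onset from the right is /br/, leaving /p/ as coda.
/a…u/ gap (V2→V3): /bpk/ splits as /bp/ + /k/ (/k/ is the longest suffix that is a licit onset).
/u…u/ gap (V3→V4): /n/ → onset of the next syllable (single consonants are always licit onsets).
/u…q/ gap (V4→V5): /fr/ is a licit onset in full, so it all attaches to the next syllable.
/q…u/ gap (V5→V6): just /r/ — single C goes to the following onset.
So the parse is krqp.brabp.ku.nu.frq.run.
Syllable 1 is /krqp/: onset /kr/, nucleus /q/, coda /p/.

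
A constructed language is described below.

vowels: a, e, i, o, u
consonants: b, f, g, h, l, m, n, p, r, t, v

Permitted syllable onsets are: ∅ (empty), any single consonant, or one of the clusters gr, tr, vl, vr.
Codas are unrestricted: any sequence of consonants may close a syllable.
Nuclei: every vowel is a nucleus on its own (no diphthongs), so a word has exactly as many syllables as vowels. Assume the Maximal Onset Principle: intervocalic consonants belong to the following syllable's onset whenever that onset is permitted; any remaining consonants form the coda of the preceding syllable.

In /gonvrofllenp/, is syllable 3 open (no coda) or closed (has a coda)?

closed

The vowels are o, o, e — 3 nuclei, so 3 syllables.
/o…o/ gap (V1→V2): /nvr/ — longest licit onset from the right is /vr/, leaving /n/ as coda.
/o…e/ gap (V2→V3): /fll/ splits as /fl/ + /l/ (/l/ is the longest suffix that is a licit onset).
Result: gon.vrofl.lenp.
Syllable 3 is /lenp/ with coda /np/, so it is closed.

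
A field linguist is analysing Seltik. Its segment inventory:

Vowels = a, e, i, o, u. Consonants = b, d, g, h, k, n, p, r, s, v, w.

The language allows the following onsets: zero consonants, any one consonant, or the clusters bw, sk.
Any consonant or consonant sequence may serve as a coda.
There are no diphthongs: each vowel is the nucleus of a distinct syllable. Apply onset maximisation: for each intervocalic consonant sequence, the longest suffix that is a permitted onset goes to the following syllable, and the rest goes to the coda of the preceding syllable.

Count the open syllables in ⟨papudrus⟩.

1

Vowels present: a, u, u; each is a nucleus, giving 3 syllables.
σ1/σ2 boundary: just /p/ — single C goes to the following onset.
σ2/σ3 boundary: /dr/ splits as /d/ + /r/ (/r/ is the longest suffix that is a licit onset).
Syllabification: pa.pud.rus.
Classifying each syllable: /pa/ (open), /pud/ (closed), /rus/ (closed).
Open syllables: 1.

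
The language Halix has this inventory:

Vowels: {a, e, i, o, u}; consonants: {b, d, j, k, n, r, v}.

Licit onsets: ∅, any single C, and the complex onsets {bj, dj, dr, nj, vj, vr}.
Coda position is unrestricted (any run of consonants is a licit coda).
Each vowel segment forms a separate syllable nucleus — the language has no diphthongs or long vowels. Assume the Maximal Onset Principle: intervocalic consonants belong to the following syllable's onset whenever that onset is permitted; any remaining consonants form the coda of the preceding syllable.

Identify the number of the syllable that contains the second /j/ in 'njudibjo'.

Nuclei (vowels): u, i, o → 3 syllables.
Between /u/ (V1) and /i/ (V2): /d/ is a single consonant, so it becomes the next onset.
Between /i/ (V2) and /o/ (V3): /bj/ is a licit onset in full, so it all attaches to the next syllable.
Result: nju.di.bjo.
The second /j/ is in the onset of syllable 3 (/bjo/).

3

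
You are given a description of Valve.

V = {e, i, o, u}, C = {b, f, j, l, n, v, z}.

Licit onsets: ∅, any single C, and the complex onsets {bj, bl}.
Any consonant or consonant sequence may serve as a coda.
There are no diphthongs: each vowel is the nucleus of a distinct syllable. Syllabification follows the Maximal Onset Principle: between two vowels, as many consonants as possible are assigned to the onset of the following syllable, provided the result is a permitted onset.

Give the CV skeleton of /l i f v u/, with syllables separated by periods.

Vowels present: i, u; each is a nucleus, giving 2 syllables.
σ1/σ2 boundary: /fv/; trying suffixes from longest down, /v/ is the first permitted one, so coda /f/ | onset /v/.
Result: lif.vu.
Mapping each syllable to C/V: /lif/ → CVC, /vu/ → CV.

CVC.CV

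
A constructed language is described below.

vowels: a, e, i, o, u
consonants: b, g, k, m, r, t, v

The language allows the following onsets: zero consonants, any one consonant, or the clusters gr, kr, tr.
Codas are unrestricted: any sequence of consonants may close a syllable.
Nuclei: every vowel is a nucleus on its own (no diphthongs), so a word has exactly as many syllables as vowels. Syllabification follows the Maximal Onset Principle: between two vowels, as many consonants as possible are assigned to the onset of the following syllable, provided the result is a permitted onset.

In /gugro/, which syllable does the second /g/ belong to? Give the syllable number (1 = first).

Vowels present: u, o; each is a nucleus, giving 2 syllables.
/u…o/ gap (V1→V2): /gr/ — entire cluster is a permitted onset → onset /gr/, coda ∅.
So the parse is gu.gro.
The second /g/ is in the onset of syllable 2 (/gro/).

2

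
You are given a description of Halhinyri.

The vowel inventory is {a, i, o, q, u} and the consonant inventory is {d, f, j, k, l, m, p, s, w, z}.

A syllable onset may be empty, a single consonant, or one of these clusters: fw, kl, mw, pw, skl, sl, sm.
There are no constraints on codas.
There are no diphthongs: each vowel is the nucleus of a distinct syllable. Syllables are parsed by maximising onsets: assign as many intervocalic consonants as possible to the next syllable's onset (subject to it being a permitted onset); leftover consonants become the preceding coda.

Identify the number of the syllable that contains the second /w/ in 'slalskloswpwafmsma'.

Vowels present: a, o, a, a; each is a nucleus, giving 4 syllables.
Between /a/ (V1) and /o/ (V2): /lskl/ — longest licit onset from the right is /skl/, leaving /l/ as coda.
Between /o/ (V2) and /a/ (V3): /swpw/ splits as /sw/ + /pw/ (/pw/ is the longest suffix that is a licit onset).
Between /a/ (V3) and /a/ (V4): cluster /fmsm/ — the longest permitted-onset suffix is /sm/; onset = /sm/, preceding coda = /fm/.
Putting it together: slal.sklosw.pwafm.sma.
The second /w/ is in the onset of syllable 3 (/pwafm/).

3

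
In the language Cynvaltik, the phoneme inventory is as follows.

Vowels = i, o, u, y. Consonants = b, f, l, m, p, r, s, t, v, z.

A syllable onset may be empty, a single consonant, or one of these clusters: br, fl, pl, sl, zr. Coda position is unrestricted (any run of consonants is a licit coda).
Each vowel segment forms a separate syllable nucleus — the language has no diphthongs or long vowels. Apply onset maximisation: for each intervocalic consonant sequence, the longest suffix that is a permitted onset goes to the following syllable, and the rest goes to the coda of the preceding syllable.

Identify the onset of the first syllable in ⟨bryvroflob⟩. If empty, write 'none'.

The vowels are y, o, o — 3 nuclei, so 3 syllables.
/y…o/ gap (V1→V2): /vr/; trying suffixes from longest down, /r/ is the first permitted one, so coda /v/ | onset /r/.
/o…o/ gap (V2→V3): /fl/ is a licit onset in full, so it all attaches to the next syllable.
Result: bryv.ro.flob.
Syllable 1 is /bryv/: onset /br/, nucleus /y/, coda /v/.

br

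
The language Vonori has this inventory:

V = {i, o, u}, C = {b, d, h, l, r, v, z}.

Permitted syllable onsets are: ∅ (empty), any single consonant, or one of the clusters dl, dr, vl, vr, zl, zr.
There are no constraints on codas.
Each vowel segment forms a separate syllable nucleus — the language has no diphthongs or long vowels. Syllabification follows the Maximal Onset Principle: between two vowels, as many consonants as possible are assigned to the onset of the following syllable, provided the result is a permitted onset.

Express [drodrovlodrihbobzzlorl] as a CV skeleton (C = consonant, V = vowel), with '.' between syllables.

Vowels present: o, o, o, i, o, o; each is a nucleus, giving 6 syllables.
Between /o/ (V1) and /o/ (V2): cluster /dr/ — /dr/ is itself a permitted onset, so the whole cluster goes right; preceding coda = ∅.
Between /o/ (V2) and /o/ (V3): /vl/ is a licit onset in full, so it all attaches to the next syllable.
Between /o/ (V3) and /i/ (V4): /dr/ is a licit onset in full, so it all attaches to the next syllable.
Between /i/ (V4) and /o/ (V5): /hb/; trying suffixes from longest down, /b/ is the first permitted one, so coda /h/ | onset /b/.
Between /o/ (V5) and /o/ (V6): cluster /bzzl/ — the longest permitted-onset suffix is /zl/; onset = /zl/, preceding coda = /bz/.
So the parse is dro.dro.vlo.drih.bobz.zlorl.
Mapping each syllable to C/V: /dro/ → CCV, /dro/ → CCV, /vlo/ → CCV, /drih/ → CCVC, /bobz/ → CVCC, /zlorl/ → CCVCC.

CCV.CCV.CCV.CCVC.CVCC.CCVCC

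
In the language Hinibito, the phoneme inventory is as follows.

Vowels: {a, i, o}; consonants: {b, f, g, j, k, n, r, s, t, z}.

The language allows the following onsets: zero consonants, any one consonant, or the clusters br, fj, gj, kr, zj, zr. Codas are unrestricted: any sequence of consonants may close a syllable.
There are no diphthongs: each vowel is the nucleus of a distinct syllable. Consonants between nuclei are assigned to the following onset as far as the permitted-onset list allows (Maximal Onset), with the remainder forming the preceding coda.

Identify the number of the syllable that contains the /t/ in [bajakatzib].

3

Nuclei (vowels): a, a, a, i → 4 syllables.
σ1/σ2 boundary: /j/ is a single consonant, so it becomes the next onset.
σ2/σ3 boundary: /k/ is a single consonant, so it becomes the next onset.
σ3/σ4 boundary: cluster /tz/ — the longest permitted-onset suffix is /z/; onset = /z/, preceding coda = /t/.
Result: ba.ja.kat.zib.
The /t/ is in the coda of syllable 3 (/kat/).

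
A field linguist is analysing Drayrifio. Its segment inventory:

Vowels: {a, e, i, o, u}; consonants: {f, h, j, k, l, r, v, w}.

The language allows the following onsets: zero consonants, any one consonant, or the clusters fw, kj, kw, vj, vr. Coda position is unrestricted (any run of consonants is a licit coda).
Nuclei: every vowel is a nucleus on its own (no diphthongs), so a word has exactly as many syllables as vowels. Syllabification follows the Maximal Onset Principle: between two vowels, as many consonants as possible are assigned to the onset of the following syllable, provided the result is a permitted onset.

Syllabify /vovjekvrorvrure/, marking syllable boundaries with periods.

Nuclei (vowels): o, e, o, u, e → 5 syllables.
/o…e/ gap (V1→V2): /vj/ — entire cluster is a permitted onset → onset /vj/, coda ∅.
/e…o/ gap (V2→V3): /kvr/ — longest licit onset from the right is /vr/, leaving /k/ as coda.
/o…u/ gap (V3→V4): /rvr/ splits as /r/ + /vr/ (/vr/ is the longest suffix that is a licit onset).
/u…e/ gap (V4→V5): /r/ → onset of the next syllable (single consonants are always licit onsets).

vo.vjek.vror.vru.re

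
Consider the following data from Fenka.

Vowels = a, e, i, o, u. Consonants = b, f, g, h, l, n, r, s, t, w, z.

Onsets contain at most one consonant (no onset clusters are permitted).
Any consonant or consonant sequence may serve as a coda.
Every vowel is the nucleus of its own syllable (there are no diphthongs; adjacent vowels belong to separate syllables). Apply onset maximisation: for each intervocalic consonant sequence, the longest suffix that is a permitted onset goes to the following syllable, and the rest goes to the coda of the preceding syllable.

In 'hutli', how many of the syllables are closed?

1

Vowels present: u, i; each is a nucleus, giving 2 syllables.
/u…i/ gap (V1→V2): /tl/ — longest licit onset from the right is /l/, leaving /t/ as coda.
Putting it together: hut.li.
Classifying each syllable: /hut/ (closed), /li/ (open).
Closed syllables: 1.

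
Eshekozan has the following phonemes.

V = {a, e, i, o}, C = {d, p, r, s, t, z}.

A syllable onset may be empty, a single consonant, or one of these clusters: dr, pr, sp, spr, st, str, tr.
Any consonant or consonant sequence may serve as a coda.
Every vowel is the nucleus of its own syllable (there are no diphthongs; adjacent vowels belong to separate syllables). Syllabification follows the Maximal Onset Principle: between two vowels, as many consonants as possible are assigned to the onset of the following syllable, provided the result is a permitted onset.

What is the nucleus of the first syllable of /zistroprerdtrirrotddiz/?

i

The vowels are i, o, e, i, o, i — 6 nuclei, so 6 syllables.
The first nucleus (vowel 1 from the left) is /i/.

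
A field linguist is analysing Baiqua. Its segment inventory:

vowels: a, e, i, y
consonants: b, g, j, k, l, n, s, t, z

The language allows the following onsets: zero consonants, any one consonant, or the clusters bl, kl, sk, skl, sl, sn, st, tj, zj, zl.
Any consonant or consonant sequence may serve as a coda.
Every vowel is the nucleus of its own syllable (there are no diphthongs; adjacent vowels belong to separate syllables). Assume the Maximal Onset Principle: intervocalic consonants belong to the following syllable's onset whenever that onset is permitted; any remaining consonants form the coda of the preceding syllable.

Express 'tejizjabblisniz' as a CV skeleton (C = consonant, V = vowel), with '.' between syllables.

CV.CV.CCVC.CCV.CCVC

Vowels present: e, i, a, i, i; each is a nucleus, giving 5 syllables.
/e…i/ gap (V1→V2): just /j/ — single C goes to the following onset.
/i…a/ gap (V2→V3): /zj/ is a licit onset in full, so it all attaches to the next syllable.
/a…i/ gap (V3→V4): /bbl/ — longest licit onset from the right is /bl/, leaving /b/ as coda.
/i…i/ gap (V4→V5): /sn/ — entire cluster is a permitted onset → onset /sn/, coda ∅.
Syllabification: te.ji.zjab.bli.sniz.
Mapping each syllable to C/V: /te/ → CV, /ji/ → CV, /zjab/ → CCVC, /bli/ → CCV, /sniz/ → CCVC.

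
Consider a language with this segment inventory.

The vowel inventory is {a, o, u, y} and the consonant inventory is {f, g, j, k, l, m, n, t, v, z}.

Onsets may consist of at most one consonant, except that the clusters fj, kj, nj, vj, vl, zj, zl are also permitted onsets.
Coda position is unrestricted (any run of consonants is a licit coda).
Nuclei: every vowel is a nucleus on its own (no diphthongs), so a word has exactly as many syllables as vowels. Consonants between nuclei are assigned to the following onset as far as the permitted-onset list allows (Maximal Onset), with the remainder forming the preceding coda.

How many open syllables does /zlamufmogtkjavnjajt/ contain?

1

The vowels are a, u, o, a, a — 5 nuclei, so 5 syllables.
V1 /a/ – V2 /u/: /m/ → onset of the next syllable (single consonants are always licit onsets).
V2 /u/ – V3 /o/: cluster /fm/ — the longest permitted-onset suffix is /m/; onset = /m/, preceding coda = /f/.
V3 /o/ – V4 /a/: /gtkj/ splits as /gt/ + /kj/ (/kj/ is the longest suffix that is a licit onset).
V4 /a/ – V5 /a/: /vnj/ — longest licit onset from the right is /nj/, leaving /v/ as coda.
Putting it together: zla.muf.mogt.kjav.njajt.
Classifying each syllable: /zla/ (open), /muf/ (closed), /mogt/ (closed), /kjav/ (closed), /njajt/ (closed).
Open syllables: 1.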